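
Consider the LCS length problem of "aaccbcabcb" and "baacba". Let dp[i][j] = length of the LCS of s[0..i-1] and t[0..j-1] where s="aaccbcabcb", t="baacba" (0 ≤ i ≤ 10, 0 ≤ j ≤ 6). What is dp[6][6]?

4

   ''  b  a  a  c  b  a
''  0  0  0  0  0  0  0
 a  0  0  1  1  1  1  1
 a  0  0  1  2  2  2  2
 c  0  0  1  2  3  3  3
 c  0  0  1  2  3  3  3
 b  0  1  1  2  3  4  4
 c  0  1  1  2  3  4  4
 a  0  1  2  2  3  4  5
 b  0  1  2  2  3  4  5
 c  0  1  2  2  3  4  5
 b  0  1  2  2  3  4  5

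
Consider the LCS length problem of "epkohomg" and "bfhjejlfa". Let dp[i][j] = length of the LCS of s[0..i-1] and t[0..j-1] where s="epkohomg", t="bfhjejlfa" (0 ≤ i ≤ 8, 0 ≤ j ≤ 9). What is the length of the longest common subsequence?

   ''  b  f  h  j  e  j  l  f  a
''  0  0  0  0  0  0  0  0  0  0
 e  0  0  0  0  0  1  1  1  1  1
 p  0  0  0  0  0  1  1  1  1  1
 k  0  0  0  0  0  1  1  1  1  1
 o  0  0  0  0  0  1  1  1  1  1
 h  0  0  0  1  1  1  1  1  1  1
 o  0  0  0  1  1  1  1  1  1  1
 m  0  0  0  1  1  1  1  1  1  1
 g  0  0  0  1  1  1  1  1  1  1

1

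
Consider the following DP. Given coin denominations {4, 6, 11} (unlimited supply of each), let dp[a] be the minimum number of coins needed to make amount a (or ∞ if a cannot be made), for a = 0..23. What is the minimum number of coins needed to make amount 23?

3

 a  0  1  2  3  4  5  6  7  8  9 10 11 12 13 14 15 16 17 18 19 20 21 22 23
dp  0  -  -  -  1  -  1  -  2  -  2  1  2  -  3  2  3  2  3  3  4  3  2  3
(- denotes ∞ / unreachable)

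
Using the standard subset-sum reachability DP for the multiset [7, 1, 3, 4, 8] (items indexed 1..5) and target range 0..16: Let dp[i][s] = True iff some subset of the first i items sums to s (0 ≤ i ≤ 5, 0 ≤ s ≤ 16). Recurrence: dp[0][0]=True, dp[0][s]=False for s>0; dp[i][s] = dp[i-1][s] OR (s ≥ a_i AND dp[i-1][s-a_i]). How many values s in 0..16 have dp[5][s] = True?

15

i\s   0   1   2   3   4   5   6   7   8   9  10  11  12  13  14  15  16
  0   T   F   F   F   F   F   F   F   F   F   F   F   F   F   F   F   F
  1   T   F   F   F   F   F   F   T   F   F   F   F   F   F   F   F   F
  2   T   T   F   F   F   F   F   T   T   F   F   F   F   F   F   F   F
  3   T   T   F   T   T   F   F   T   T   F   T   T   F   F   F   F   F
  4   T   T   F   T   T   T   F   T   T   F   T   T   T   F   T   T   F
  5   T   T   F   T   T   T   F   T   T   T   T   T   T   T   T   T   T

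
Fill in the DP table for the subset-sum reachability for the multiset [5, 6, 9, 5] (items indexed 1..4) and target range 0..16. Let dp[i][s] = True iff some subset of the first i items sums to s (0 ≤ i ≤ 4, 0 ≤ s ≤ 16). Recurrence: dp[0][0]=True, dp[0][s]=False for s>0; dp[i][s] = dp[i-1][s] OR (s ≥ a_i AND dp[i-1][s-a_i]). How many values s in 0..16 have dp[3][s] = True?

i\s   0   1   2   3   4   5   6   7   8   9  10  11  12  13  14  15  16
  0   T   F   F   F   F   F   F   F   F   F   F   F   F   F   F   F   F
  1   T   F   F   F   F   T   F   F   F   F   F   F   F   F   F   F   F
  2   T   F   F   F   F   T   T   F   F   F   F   T   F   F   F   F   F
  3   T   F   F   F   F   T   T   F   F   T   F   T   F   F   T   T   F
  4   T   F   F   F   F   T   T   F   F   T   T   T   F   F   T   T   T

7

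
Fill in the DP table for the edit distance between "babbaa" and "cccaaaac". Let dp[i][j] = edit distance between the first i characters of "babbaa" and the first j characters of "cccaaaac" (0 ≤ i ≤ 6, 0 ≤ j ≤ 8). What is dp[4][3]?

   ''  c  c  c  a  a  a  a  c
''  0  1  2  3  4  5  6  7  8
 b  1  1  2  3  4  5  6  7  8
 a  2  2  2  3  3  4  5  6  7
 b  3  3  3  3  4  4  5  6  7
 b  4  4  4  4  4  5  5  6  7
 a  5  5  5  5  4  4  5  5  6
 a  6  6  6  6  5  4  4  5  6

4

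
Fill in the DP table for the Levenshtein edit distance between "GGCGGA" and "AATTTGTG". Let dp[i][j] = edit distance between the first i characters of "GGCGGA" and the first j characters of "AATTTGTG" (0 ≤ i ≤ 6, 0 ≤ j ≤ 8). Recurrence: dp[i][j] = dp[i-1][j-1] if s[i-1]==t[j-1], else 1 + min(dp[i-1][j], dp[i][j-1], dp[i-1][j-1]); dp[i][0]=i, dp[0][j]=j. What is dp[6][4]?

6

   ''  A  A  T  T  T  G  T  G
''  0  1  2  3  4  5  6  7  8
 G  1  1  2  3  4  5  5  6  7
 G  2  2  2  3  4  5  5  6  6
 C  3  3  3  3  4  5  6  6  7
 G  4  4  4  4  4  5  5  6  6
 G  5  5  5  5  5  5  5  6  6
 A  6  5  5  6  6  6  6  6  7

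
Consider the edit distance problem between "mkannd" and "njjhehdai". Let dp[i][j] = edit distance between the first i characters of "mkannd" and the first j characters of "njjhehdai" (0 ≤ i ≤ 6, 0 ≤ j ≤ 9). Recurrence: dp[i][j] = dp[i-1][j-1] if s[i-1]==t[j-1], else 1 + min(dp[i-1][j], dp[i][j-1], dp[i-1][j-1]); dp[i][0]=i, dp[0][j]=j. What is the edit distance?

   ''  n  j  j  h  e  h  d  a  i
''  0  1  2  3  4  5  6  7  8  9
 m  1  1  2  3  4  5  6  7  8  9
 k  2  2  2  3  4  5  6  7  8  9
 a  3  3  3  3  4  5  6  7  7  8
 n  4  3  4  4  4  5  6  7  8  8
 n  5  4  4  5  5  5  6  7  8  9
 d  6  5  5  5  6  6  6  6  7  8

8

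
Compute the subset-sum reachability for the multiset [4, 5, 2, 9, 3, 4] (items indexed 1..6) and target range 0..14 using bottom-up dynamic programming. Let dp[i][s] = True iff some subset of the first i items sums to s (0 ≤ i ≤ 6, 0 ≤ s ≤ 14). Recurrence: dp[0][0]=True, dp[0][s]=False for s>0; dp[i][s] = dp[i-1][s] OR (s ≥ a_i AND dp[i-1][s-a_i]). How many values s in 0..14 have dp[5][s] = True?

14

i\s   0   1   2   3   4   5   6   7   8   9  10  11  12  13  14
  0   T   F   F   F   F   F   F   F   F   F   F   F   F   F   F
  1   T   F   F   F   T   F   F   F   F   F   F   F   F   F   F
  2   T   F   F   F   T   T   F   F   F   T   F   F   F   F   F
  3   T   F   T   F   T   T   T   T   F   T   F   T   F   F   F
  4   T   F   T   F   T   T   T   T   F   T   F   T   F   T   T
  5   T   F   T   T   T   T   T   T   T   T   T   T   T   T   T
  6   T   F   T   T   T   T   T   T   T   T   T   T   T   T   T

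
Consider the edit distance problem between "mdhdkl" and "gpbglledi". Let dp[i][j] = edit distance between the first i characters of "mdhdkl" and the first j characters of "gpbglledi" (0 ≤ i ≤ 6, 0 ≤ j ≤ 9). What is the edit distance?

   ''  g  p  b  g  l  l  e  d  i
''  0  1  2  3  4  5  6  7  8  9
 m  1  1  2  3  4  5  6  7  8  9
 d  2  2  2  3  4  5  6  7  7  8
 h  3  3  3  3  4  5  6  7  8  8
 d  4  4  4  4  4  5  6  7  7  8
 k  5  5  5  5  5  5  6  7  8  8
 l  6  6  6  6  6  5  5  6  7  8

8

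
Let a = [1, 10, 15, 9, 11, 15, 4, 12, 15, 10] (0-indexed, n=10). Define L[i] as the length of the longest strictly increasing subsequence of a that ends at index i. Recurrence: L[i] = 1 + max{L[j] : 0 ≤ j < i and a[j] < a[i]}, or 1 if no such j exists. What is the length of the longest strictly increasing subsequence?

   i    0    1    2    3    4    5    6    7    8    9
a[i]    1   10   15    9   11   15    4   12   15   10
L[i]    1    2    3    2    3    4    2    4    5    3

5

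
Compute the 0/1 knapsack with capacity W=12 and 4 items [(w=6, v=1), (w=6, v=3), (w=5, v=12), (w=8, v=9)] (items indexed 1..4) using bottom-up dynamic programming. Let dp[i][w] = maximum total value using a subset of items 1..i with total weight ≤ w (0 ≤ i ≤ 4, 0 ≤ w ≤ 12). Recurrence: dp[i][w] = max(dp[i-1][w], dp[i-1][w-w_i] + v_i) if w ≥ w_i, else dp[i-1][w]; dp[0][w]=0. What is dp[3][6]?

12

i\w   0   1   2   3   4   5   6   7   8   9  10  11  12
  0   0   0   0   0   0   0   0   0   0   0   0   0   0
  1   0   0   0   0   0   0   1   1   1   1   1   1   1
  2   0   0   0   0   0   0   3   3   3   3   3   3   4
  3   0   0   0   0   0  12  12  12  12  12  12  15  15
  4   0   0   0   0   0  12  12  12  12  12  12  15  15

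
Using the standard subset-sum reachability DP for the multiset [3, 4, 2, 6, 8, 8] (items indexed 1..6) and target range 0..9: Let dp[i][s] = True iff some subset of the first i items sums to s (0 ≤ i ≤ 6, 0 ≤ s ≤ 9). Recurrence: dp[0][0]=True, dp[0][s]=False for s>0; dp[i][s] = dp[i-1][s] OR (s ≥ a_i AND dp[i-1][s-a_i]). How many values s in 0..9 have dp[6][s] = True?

9

i\s   0   1   2   3   4   5   6   7   8   9
  0   T   F   F   F   F   F   F   F   F   F
  1   T   F   F   T   F   F   F   F   F   F
  2   T   F   F   T   T   F   F   T   F   F
  3   T   F   T   T   T   T   T   T   F   T
  4   T   F   T   T   T   T   T   T   T   T
  5   T   F   T   T   T   T   T   T   T   T
  6   T   F   T   T   T   T   T   T   T   T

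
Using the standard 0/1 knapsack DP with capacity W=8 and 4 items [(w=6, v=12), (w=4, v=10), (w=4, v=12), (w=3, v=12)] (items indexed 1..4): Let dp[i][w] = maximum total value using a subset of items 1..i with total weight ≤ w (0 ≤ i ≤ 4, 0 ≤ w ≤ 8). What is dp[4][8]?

i\w   0   1   2   3   4   5   6   7   8
  0   0   0   0   0   0   0   0   0   0
  1   0   0   0   0   0   0  12  12  12
  2   0   0   0   0  10  10  12  12  12
  3   0   0   0   0  12  12  12  12  22
  4   0   0   0  12  12  12  12  24  24

24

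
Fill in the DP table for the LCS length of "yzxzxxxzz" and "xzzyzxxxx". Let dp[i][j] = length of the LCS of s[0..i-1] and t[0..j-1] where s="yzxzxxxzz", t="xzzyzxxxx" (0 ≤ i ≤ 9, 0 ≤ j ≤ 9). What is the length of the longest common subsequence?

   ''  x  z  z  y  z  x  x  x  x
''  0  0  0  0  0  0  0  0  0  0
 y  0  0  0  0  1  1  1  1  1  1
 z  0  0  1  1  1  2  2  2  2  2
 x  0  1  1  1  1  2  3  3  3  3
 z  0  1  2  2  2  2  3  3  3  3
 x  0  1  2  2  2  2  3  4  4  4
 x  0  1  2  2  2  2  3  4  5  5
 x  0  1  2  2  2  2  3  4  5  6
 z  0  1  2  3  3  3  3  4  5  6
 z  0  1  2  3  3  4  4  4  5  6

6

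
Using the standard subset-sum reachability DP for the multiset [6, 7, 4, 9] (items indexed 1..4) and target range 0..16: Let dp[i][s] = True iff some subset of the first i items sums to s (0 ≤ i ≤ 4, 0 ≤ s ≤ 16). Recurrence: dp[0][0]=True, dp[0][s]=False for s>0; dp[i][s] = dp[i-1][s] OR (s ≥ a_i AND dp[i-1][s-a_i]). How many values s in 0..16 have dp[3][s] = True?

7

i\s   0   1   2   3   4   5   6   7   8   9  10  11  12  13  14  15  16
  0   T   F   F   F   F   F   F   F   F   F   F   F   F   F   F   F   F
  1   T   F   F   F   F   F   T   F   F   F   F   F   F   F   F   F   F
  2   T   F   F   F   F   F   T   T   F   F   F   F   F   T   F   F   F
  3   T   F   F   F   T   F   T   T   F   F   T   T   F   T   F   F   F
  4   T   F   F   F   T   F   T   T   F   T   T   T   F   T   F   T   T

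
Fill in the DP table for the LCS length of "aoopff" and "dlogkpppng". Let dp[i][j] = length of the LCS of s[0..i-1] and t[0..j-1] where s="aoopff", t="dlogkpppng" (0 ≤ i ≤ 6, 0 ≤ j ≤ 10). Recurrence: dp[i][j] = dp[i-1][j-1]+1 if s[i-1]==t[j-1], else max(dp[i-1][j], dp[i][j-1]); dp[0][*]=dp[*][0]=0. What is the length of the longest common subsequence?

   ''  d  l  o  g  k  p  p  p  n  g
''  0  0  0  0  0  0  0  0  0  0  0
 a  0  0  0  0  0  0  0  0  0  0  0
 o  0  0  0  1  1  1  1  1  1  1  1
 o  0  0  0  1  1  1  1  1  1  1  1
 p  0  0  0  1  1  1  2  2  2  2  2
 f  0  0  0  1  1  1  2  2  2  2  2
 f  0  0  0  1  1  1  2  2  2  2  2

2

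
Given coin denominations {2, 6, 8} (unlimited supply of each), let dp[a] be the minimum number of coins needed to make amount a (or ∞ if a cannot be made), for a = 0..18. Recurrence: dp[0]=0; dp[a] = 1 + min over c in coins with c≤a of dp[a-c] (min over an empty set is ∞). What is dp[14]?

2

 a  0  1  2  3  4  5  6  7  8  9 10 11 12 13 14 15 16 17 18
dp  0  -  1  -  2  -  1  -  1  -  2  -  2  -  2  -  2  -  3
(- denotes ∞ / unreachable)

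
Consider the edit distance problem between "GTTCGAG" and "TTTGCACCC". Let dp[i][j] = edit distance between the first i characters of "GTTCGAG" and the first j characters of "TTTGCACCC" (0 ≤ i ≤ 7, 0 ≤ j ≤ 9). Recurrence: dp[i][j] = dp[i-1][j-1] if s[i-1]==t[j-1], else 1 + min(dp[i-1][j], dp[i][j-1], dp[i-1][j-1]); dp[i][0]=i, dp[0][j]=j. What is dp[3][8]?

6

   ''  T  T  T  G  C  A  C  C  C
''  0  1  2  3  4  5  6  7  8  9
 G  1  1  2  3  3  4  5  6  7  8
 T  2  1  1  2  3  4  5  6  7  8
 T  3  2  1  1  2  3  4  5  6  7
 C  4  3  2  2  2  2  3  4  5  6
 G  5  4  3  3  2  3  3  4  5  6
 A  6  5  4  4  3  3  3  4  5  6
 G  7  6  5  5  4  4  4  4  5  6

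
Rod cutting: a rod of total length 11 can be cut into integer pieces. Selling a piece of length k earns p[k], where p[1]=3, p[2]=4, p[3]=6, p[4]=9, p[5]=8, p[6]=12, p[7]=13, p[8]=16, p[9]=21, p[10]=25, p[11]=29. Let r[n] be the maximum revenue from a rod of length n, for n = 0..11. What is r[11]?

   n    0    1    2    3    4    5    6    7    8    9   10   11
r[n]    0    3    6    9   12   15   18   21   24   27   30   33

33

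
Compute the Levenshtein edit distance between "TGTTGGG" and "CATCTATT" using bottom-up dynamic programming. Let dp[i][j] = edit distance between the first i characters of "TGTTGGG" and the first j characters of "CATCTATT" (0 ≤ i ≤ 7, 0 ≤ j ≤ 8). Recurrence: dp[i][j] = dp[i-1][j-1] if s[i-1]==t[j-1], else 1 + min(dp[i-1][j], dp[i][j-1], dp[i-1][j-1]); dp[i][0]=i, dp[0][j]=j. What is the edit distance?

6

   ''  C  A  T  C  T  A  T  T
''  0  1  2  3  4  5  6  7  8
 T  1  1  2  2  3  4  5  6  7
 G  2  2  2  3  3  4  5  6  7
 T  3  3  3  2  3  3  4  5  6
 T  4  4  4  3  3  3  4  4  5
 G  5  5  5  4  4  4  4  5  5
 G  6  6  6  5  5  5  5  5  6
 G  7  7  7  6  6  6  6  6  6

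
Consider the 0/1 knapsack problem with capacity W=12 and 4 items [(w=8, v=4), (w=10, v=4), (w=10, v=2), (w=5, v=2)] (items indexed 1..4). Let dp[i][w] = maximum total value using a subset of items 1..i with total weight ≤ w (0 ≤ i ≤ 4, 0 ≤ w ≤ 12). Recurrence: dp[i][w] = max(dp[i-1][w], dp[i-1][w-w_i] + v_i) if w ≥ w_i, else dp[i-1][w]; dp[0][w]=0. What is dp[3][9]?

i\w   0   1   2   3   4   5   6   7   8   9  10  11  12
  0   0   0   0   0   0   0   0   0   0   0   0   0   0
  1   0   0   0   0   0   0   0   0   4   4   4   4   4
  2   0   0   0   0   0   0   0   0   4   4   4   4   4
  3   0   0   0   0   0   0   0   0   4   4   4   4   4
  4   0   0   0   0   0   2   2   2   4   4   4   4   4

4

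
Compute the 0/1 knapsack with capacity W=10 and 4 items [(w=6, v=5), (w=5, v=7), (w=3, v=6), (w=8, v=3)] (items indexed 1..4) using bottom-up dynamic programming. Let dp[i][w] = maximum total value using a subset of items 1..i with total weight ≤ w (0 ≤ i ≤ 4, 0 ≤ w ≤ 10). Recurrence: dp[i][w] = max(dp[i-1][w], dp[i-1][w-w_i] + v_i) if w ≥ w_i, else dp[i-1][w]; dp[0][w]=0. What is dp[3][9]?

13

i\w   0   1   2   3   4   5   6   7   8   9  10
  0   0   0   0   0   0   0   0   0   0   0   0
  1   0   0   0   0   0   0   5   5   5   5   5
  2   0   0   0   0   0   7   7   7   7   7   7
  3   0   0   0   6   6   7   7   7  13  13  13
  4   0   0   0   6   6   7   7   7  13  13  13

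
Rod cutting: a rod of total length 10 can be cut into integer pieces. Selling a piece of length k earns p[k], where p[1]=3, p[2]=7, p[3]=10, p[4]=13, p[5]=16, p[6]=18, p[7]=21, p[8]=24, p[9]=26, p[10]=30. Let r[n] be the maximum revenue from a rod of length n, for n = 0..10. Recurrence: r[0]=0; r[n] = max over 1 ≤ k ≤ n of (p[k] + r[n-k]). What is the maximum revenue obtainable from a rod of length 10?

   n    0    1    2    3    4    5    6    7    8    9   10
r[n]    0    3    7   10   14   17   21   24   28   31   35

35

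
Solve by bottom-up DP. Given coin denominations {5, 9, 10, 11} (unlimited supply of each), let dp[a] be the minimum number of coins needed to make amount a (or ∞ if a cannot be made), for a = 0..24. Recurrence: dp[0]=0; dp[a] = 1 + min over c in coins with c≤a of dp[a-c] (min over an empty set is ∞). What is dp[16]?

 a  0  1  2  3  4  5  6  7  8  9 10 11 12 13 14 15 16 17 18 19 20 21 22 23 24
dp  0  -  -  -  -  1  -  -  -  1  1  1  -  -  2  2  2  -  2  2  2  2  2  3  3
(- denotes ∞ / unreachable)

2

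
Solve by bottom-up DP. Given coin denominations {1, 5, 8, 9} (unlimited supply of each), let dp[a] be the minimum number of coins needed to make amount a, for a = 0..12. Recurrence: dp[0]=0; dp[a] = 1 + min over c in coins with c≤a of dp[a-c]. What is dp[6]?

 a  0  1  2  3  4  5  6  7  8  9 10 11 12
dp  0  1  2  3  4  1  2  3  1  1  2  3  4

2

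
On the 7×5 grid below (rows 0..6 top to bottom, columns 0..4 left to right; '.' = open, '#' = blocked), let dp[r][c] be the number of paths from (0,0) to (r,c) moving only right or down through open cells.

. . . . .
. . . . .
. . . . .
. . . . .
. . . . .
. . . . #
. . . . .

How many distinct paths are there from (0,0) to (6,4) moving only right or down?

r\c   0   1   2   3   4
  0   1   1   1   1   1
  1   1   2   3   4   5
  2   1   3   6  10  15
  3   1   4  10  20  35
  4   1   5  15  35  70
  5   1   6  21  56   0
  6   1   7  28  84  84

84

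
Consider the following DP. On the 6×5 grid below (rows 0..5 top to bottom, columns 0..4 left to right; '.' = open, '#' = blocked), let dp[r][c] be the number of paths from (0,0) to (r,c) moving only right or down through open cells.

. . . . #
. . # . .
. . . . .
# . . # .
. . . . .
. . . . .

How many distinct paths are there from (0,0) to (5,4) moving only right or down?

35

r\c   0   1   2   3   4
  0   1   1   1   1   0
  1   1   2   0   1   1
  2   1   3   3   4   5
  3   0   3   6   0   5
  4   0   3   9   9  14
  5   0   3  12  21  35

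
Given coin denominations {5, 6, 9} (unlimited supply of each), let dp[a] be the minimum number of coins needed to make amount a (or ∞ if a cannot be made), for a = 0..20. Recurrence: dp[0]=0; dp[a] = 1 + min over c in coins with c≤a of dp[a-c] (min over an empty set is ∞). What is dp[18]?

2

 a  0  1  2  3  4  5  6  7  8  9 10 11 12 13 14 15 16 17 18 19 20
dp  0  -  -  -  -  1  1  -  -  1  2  2  2  -  2  2  3  3  2  3  3
(- denotes ∞ / unreachable)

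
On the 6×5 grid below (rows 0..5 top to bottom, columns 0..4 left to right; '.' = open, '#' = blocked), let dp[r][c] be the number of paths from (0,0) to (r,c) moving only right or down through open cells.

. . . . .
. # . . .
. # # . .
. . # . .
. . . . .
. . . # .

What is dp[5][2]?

r\c   0   1   2   3   4
  0   1   1   1   1   1
  1   1   0   1   2   3
  2   1   0   0   2   5
  3   1   1   0   2   7
  4   1   2   2   4  11
  5   1   3   5   0  11

5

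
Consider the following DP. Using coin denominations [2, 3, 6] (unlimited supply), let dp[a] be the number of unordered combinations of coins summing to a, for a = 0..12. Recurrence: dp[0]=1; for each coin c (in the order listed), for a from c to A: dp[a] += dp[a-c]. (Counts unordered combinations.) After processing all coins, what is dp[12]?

6

after  coin     0     1     2     3     4     5     6     7     8     9    10    11    12
          2     1     0     1     0     1     0     1     0     1     0     1     0     1
          3     1     0     1     1     1     1     2     1     2     2     2     2     3
          6     1     0     1     1     1     1     3     1     3     3     3     3     6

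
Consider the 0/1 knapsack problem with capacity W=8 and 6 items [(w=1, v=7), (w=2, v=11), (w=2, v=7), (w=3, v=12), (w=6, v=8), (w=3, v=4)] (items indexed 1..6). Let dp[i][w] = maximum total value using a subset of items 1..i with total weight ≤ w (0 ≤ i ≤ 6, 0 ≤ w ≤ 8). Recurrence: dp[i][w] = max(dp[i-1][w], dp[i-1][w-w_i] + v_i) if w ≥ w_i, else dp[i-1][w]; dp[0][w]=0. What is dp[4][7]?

30

i\w   0   1   2   3   4   5   6   7   8
  0   0   0   0   0   0   0   0   0   0
  1   0   7   7   7   7   7   7   7   7
  2   0   7  11  18  18  18  18  18  18
  3   0   7  11  18  18  25  25  25  25
  4   0   7  11  18  19  25  30  30  37
  5   0   7  11  18  19  25  30  30  37
  6   0   7  11  18  19  25  30  30  37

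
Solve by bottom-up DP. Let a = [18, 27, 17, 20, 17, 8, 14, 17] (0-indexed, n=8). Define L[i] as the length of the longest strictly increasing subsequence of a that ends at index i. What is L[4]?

   i    0    1    2    3    4    5    6    7
a[i]   18   27   17   20   17    8   14   17
L[i]    1    2    1    2    1    1    2    3

1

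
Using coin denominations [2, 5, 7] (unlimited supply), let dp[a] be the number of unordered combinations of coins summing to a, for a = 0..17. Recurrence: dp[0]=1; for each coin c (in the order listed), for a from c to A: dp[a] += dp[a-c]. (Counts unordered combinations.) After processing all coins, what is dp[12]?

3

after  coin     0     1     2     3     4     5     6     7     8     9    10    11    12    13    14    15    16    17
          2     1     0     1     0     1     0     1     0     1     0     1     0     1     0     1     0     1     0
          5     1     0     1     0     1     1     1     1     1     1     2     1     2     1     2     2     2     2
          7     1     0     1     0     1     1     1     2     1     2     2     2     3     2     4     3     4     4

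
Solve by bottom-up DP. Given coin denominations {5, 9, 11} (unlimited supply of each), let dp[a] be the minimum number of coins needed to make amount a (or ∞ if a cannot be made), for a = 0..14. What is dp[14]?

2

 a  0  1  2  3  4  5  6  7  8  9 10 11 12 13 14
dp  0  -  -  -  -  1  -  -  -  1  2  1  -  -  2
(- denotes ∞ / unreachable)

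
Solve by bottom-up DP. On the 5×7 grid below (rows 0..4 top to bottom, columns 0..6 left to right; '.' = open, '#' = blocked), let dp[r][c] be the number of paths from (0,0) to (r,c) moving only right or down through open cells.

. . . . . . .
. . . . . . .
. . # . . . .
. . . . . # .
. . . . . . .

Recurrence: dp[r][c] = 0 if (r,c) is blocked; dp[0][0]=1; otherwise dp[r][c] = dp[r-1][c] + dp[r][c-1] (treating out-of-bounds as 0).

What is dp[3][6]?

r\c   0   1   2   3   4   5   6
  0   1   1   1   1   1   1   1
  1   1   2   3   4   5   6   7
  2   1   3   0   4   9  15  22
  3   1   4   4   8  17   0  22
  4   1   5   9  17  34  34  56

22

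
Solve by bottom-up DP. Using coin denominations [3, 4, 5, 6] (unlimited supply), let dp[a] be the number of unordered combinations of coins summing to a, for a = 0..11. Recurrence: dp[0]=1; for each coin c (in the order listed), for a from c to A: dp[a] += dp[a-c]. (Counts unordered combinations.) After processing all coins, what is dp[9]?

3

after  coin     0     1     2     3     4     5     6     7     8     9    10    11
          3     1     0     0     1     0     0     1     0     0     1     0     0
          4     1     0     0     1     1     0     1     1     1     1     1     1
          5     1     0     0     1     1     1     1     1     2     2     2     2
          6     1     0     0     1     1     1     2     1     2     3     3     3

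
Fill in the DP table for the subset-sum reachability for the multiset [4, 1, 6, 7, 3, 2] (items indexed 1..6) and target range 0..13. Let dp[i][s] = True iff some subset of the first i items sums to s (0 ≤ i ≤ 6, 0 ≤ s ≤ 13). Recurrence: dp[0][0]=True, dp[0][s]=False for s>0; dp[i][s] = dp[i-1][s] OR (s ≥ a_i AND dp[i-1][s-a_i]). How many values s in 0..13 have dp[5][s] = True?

i\s   0   1   2   3   4   5   6   7   8   9  10  11  12  13
  0   T   F   F   F   F   F   F   F   F   F   F   F   F   F
  1   T   F   F   F   T   F   F   F   F   F   F   F   F   F
  2   T   T   F   F   T   T   F   F   F   F   F   F   F   F
  3   T   T   F   F   T   T   T   T   F   F   T   T   F   F
  4   T   T   F   F   T   T   T   T   T   F   T   T   T   T
  5   T   T   F   T   T   T   T   T   T   T   T   T   T   T
  6   T   T   T   T   T   T   T   T   T   T   T   T   T   T

13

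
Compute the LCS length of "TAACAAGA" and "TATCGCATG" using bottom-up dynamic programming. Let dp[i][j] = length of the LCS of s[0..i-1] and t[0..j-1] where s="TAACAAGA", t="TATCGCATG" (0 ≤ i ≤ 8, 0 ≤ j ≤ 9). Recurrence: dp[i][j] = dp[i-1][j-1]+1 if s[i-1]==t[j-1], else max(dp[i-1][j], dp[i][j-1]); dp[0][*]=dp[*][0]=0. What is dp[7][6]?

4

   ''  T  A  T  C  G  C  A  T  G
''  0  0  0  0  0  0  0  0  0  0
 T  0  1  1  1  1  1  1  1  1  1
 A  0  1  2  2  2  2  2  2  2  2
 A  0  1  2  2  2  2  2  3  3  3
 C  0  1  2  2  3  3  3  3  3  3
 A  0  1  2  2  3  3  3  4  4  4
 A  0  1  2  2  3  3  3  4  4  4
 G  0  1  2  2  3  4  4  4  4  5
 A  0  1  2  2  3  4  4  5  5  5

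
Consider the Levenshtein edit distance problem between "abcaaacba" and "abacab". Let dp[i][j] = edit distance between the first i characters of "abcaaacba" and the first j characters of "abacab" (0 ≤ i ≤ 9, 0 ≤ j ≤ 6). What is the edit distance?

4

   ''  a  b  a  c  a  b
''  0  1  2  3  4  5  6
 a  1  0  1  2  3  4  5
 b  2  1  0  1  2  3  4
 c  3  2  1  1  1  2  3
 a  4  3  2  1  2  1  2
 a  5  4  3  2  2  2  2
 a  6  5  4  3  3  2  3
 c  7  6  5  4  3  3  3
 b  8  7  6  5  4  4  3
 a  9  8  7  6  5  4  4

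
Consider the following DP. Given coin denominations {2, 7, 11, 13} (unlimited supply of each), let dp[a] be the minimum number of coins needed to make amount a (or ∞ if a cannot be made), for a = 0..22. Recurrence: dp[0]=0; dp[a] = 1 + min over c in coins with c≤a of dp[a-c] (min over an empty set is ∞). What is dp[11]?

 a  0  1  2  3  4  5  6  7  8  9 10 11 12 13 14 15 16 17 18 19 20 21 22
dp  0  -  1  -  2  -  3  1  4  2  5  1  6  1  2  2  3  3  2  4  2  3  2
(- denotes ∞ / unreachable)

1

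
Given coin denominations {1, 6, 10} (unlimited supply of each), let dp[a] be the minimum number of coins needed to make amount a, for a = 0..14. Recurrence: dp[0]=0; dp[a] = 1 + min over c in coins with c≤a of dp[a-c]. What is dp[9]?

 a  0  1  2  3  4  5  6  7  8  9 10 11 12 13 14
dp  0  1  2  3  4  5  1  2  3  4  1  2  2  3  4

4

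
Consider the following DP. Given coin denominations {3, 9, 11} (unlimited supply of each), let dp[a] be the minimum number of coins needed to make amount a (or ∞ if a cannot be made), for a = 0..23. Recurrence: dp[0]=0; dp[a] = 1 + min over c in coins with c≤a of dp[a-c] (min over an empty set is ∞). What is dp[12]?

 a  0  1  2  3  4  5  6  7  8  9 10 11 12 13 14 15 16 17 18 19 20 21 22 23
dp  0  -  -  1  -  -  2  -  -  1  -  1  2  -  2  3  -  3  2  -  2  3  2  3
(- denotes ∞ / unreachable)

2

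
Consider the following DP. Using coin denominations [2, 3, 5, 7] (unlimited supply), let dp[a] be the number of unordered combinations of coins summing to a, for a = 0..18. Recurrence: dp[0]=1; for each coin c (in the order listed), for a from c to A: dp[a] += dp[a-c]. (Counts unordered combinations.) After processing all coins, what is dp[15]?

after  coin     0     1     2     3     4     5     6     7     8     9    10    11    12    13    14    15    16    17    18
          2     1     0     1     0     1     0     1     0     1     0     1     0     1     0     1     0     1     0     1
          3     1     0     1     1     1     1     2     1     2     2     2     2     3     2     3     3     3     3     4
          5     1     0     1     1     1     2     2     2     3     3     4     4     5     5     6     7     7     8     9
          7     1     0     1     1     1     2     2     3     3     4     5     5     7     7     9    10    11    13    14

10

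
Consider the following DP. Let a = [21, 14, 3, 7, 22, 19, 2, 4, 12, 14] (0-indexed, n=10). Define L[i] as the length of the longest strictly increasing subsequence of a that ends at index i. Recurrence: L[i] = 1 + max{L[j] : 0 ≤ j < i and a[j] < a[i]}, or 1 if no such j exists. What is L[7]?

2

   i    0    1    2    3    4    5    6    7    8    9
a[i]   21   14    3    7   22   19    2    4   12   14
L[i]    1    1    1    2    3    3    1    2    3    4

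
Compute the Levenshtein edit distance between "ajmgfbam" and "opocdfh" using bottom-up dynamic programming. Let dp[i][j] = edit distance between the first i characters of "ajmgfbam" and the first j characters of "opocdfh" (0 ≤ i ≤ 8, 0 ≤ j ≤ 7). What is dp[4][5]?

   ''  o  p  o  c  d  f  h
''  0  1  2  3  4  5  6  7
 a  1  1  2  3  4  5  6  7
 j  2  2  2  3  4  5  6  7
 m  3  3  3  3  4  5  6  7
 g  4  4  4  4  4  5  6  7
 f  5  5  5  5  5  5  5  6
 b  6  6  6  6  6  6  6  6
 a  7  7  7  7  7  7  7  7
 m  8  8  8  8  8  8  8  8

5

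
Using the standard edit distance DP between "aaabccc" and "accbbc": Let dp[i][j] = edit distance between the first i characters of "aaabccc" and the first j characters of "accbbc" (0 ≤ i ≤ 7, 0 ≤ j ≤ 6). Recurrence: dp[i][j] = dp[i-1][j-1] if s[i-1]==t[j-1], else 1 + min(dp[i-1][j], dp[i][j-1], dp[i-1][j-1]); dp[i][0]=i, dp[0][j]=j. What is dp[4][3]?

   ''  a  c  c  b  b  c
''  0  1  2  3  4  5  6
 a  1  0  1  2  3  4  5
 a  2  1  1  2  3  4  5
 a  3  2  2  2  3  4  5
 b  4  3  3  3  2  3  4
 c  5  4  3  3  3  3  3
 c  6  5  4  3  4  4  3
 c  7  6  5  4  4  5  4

3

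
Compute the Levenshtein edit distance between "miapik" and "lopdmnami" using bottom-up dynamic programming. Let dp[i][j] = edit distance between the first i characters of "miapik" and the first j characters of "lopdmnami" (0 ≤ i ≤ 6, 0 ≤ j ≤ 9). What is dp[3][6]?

   ''  l  o  p  d  m  n  a  m  i
''  0  1  2  3  4  5  6  7  8  9
 m  1  1  2  3  4  4  5  6  7  8
 i  2  2  2  3  4  5  5  6  7  7
 a  3  3  3  3  4  5  6  5  6  7
 p  4  4  4  3  4  5  6  6  6  7
 i  5  5  5  4  4  5  6  7  7  6
 k  6  6  6  5  5  5  6  7  8  7

6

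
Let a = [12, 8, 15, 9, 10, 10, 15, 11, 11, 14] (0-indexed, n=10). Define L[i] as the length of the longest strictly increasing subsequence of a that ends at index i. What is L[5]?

   i    0    1    2    3    4    5    6    7    8    9
a[i]   12    8   15    9   10   10   15   11   11   14
L[i]    1    1    2    2    3    3    4    4    4    5

3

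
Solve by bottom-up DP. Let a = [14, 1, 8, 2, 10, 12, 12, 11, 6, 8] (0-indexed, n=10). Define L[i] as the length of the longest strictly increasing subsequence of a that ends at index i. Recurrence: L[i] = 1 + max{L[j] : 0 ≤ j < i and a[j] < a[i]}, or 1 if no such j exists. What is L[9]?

4

   i    0    1    2    3    4    5    6    7    8    9
a[i]   14    1    8    2   10   12   12   11    6    8
L[i]    1    1    2    2    3    4    4    4    3    4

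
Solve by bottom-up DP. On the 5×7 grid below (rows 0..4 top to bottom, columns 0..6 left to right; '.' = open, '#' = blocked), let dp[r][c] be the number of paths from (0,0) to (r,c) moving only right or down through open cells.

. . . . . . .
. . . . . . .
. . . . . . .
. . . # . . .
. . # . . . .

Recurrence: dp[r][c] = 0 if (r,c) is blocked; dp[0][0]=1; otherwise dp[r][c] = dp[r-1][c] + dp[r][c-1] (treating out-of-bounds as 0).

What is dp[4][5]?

51

r\c   0   1   2   3   4   5   6
  0   1   1   1   1   1   1   1
  1   1   2   3   4   5   6   7
  2   1   3   6  10  15  21  28
  3   1   4  10   0  15  36  64
  4   1   5   0   0  15  51 115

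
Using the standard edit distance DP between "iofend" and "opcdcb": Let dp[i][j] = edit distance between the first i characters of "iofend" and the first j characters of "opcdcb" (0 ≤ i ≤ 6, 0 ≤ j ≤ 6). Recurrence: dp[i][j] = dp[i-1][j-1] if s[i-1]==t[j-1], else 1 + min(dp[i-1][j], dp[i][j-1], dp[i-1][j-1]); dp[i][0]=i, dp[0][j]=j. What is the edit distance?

   ''  o  p  c  d  c  b
''  0  1  2  3  4  5  6
 i  1  1  2  3  4  5  6
 o  2  1  2  3  4  5  6
 f  3  2  2  3  4  5  6
 e  4  3  3  3  4  5  6
 n  5  4  4  4  4  5  6
 d  6  5  5  5  4  5  6

6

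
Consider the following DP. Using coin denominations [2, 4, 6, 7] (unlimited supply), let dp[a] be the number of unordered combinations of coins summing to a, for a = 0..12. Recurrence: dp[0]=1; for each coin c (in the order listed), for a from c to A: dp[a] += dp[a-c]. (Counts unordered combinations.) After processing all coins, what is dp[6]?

3

after  coin     0     1     2     3     4     5     6     7     8     9    10    11    12
          2     1     0     1     0     1     0     1     0     1     0     1     0     1
          4     1     0     1     0     2     0     2     0     3     0     3     0     4
          6     1     0     1     0     2     0     3     0     4     0     5     0     7
          7     1     0     1     0     2     0     3     1     4     1     5     2     7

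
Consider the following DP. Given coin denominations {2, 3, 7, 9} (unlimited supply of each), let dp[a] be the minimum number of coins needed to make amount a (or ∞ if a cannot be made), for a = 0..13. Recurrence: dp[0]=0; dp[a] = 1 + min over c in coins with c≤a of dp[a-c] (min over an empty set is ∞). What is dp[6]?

2

 a  0  1  2  3  4  5  6  7  8  9 10 11 12 13
dp  0  -  1  1  2  2  2  1  3  1  2  2  2  3
(- denotes ∞ / unreachable)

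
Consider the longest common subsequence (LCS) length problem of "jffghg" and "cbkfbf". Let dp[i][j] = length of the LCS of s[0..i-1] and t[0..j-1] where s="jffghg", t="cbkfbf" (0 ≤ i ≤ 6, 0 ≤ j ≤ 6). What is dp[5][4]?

   ''  c  b  k  f  b  f
''  0  0  0  0  0  0  0
 j  0  0  0  0  0  0  0
 f  0  0  0  0  1  1  1
 f  0  0  0  0  1  1  2
 g  0  0  0  0  1  1  2
 h  0  0  0  0  1  1  2
 g  0  0  0  0  1  1  2

1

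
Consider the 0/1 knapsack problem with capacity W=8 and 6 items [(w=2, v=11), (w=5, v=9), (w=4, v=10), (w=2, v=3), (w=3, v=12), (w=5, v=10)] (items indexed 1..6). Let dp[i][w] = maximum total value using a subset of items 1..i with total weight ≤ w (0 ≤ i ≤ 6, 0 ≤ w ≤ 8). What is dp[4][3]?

i\w   0   1   2   3   4   5   6   7   8
  0   0   0   0   0   0   0   0   0   0
  1   0   0  11  11  11  11  11  11  11
  2   0   0  11  11  11  11  11  20  20
  3   0   0  11  11  11  11  21  21  21
  4   0   0  11  11  14  14  21  21  24
  5   0   0  11  12  14  23  23  26  26
  6   0   0  11  12  14  23  23  26  26

11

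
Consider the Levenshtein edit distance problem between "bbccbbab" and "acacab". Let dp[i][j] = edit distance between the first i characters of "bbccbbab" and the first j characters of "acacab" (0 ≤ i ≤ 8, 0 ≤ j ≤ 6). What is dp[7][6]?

5

   ''  a  c  a  c  a  b
''  0  1  2  3  4  5  6
 b  1  1  2  3  4  5  5
 b  2  2  2  3  4  5  5
 c  3  3  2  3  3  4  5
 c  4  4  3  3  3  4  5
 b  5  5  4  4  4  4  4
 b  6  6  5  5  5  5  4
 a  7  6  6  5  6  5  5
 b  8  7  7  6  6  6  5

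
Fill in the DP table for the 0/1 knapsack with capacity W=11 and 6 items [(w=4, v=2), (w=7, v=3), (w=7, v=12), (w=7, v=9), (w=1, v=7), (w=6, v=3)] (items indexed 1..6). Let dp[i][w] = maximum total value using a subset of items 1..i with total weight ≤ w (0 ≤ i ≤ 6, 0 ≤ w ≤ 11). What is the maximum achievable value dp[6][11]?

19

i\w   0   1   2   3   4   5   6   7   8   9  10  11
  0   0   0   0   0   0   0   0   0   0   0   0   0
  1   0   0   0   0   2   2   2   2   2   2   2   2
  2   0   0   0   0   2   2   2   3   3   3   3   5
  3   0   0   0   0   2   2   2  12  12  12  12  14
  4   0   0   0   0   2   2   2  12  12  12  12  14
  5   0   7   7   7   7   9   9  12  19  19  19  19
  6   0   7   7   7   7   9   9  12  19  19  19  19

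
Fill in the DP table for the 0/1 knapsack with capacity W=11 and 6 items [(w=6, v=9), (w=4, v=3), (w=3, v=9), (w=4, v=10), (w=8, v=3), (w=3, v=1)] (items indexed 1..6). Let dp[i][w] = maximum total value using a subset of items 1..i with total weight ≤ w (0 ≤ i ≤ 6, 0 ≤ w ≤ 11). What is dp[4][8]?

i\w   0   1   2   3   4   5   6   7   8   9  10  11
  0   0   0   0   0   0   0   0   0   0   0   0   0
  1   0   0   0   0   0   0   9   9   9   9   9   9
  2   0   0   0   0   3   3   9   9   9   9  12  12
  3   0   0   0   9   9   9   9  12  12  18  18  18
  4   0   0   0   9  10  10  10  19  19  19  19  22
  5   0   0   0   9  10  10  10  19  19  19  19  22
  6   0   0   0   9  10  10  10  19  19  19  20  22

19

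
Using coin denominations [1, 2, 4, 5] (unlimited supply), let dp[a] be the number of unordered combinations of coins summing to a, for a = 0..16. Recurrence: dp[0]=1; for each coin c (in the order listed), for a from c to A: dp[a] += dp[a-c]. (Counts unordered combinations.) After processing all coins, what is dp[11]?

after  coin     0     1     2     3     4     5     6     7     8     9    10    11    12    13    14    15    16
          1     1     1     1     1     1     1     1     1     1     1     1     1     1     1     1     1     1
          2     1     1     2     2     3     3     4     4     5     5     6     6     7     7     8     8     9
          4     1     1     2     2     4     4     6     6     9     9    12    12    16    16    20    20    25
          5     1     1     2     2     4     5     7     8    11    13    17    19    24    27    33    37    44

19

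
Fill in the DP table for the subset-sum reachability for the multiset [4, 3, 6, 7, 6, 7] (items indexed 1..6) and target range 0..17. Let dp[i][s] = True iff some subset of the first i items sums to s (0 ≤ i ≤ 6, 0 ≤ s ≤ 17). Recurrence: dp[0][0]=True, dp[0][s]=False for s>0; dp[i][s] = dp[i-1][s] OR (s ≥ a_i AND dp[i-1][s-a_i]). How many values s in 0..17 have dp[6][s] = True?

i\s   0   1   2   3   4   5   6   7   8   9  10  11  12  13  14  15  16  17
  0   T   F   F   F   F   F   F   F   F   F   F   F   F   F   F   F   F   F
  1   T   F   F   F   T   F   F   F   F   F   F   F   F   F   F   F   F   F
  2   T   F   F   T   T   F   F   T   F   F   F   F   F   F   F   F   F   F
  3   T   F   F   T   T   F   T   T   F   T   T   F   F   T   F   F   F   F
  4   T   F   F   T   T   F   T   T   F   T   T   T   F   T   T   F   T   T
  5   T   F   F   T   T   F   T   T   F   T   T   T   T   T   T   T   T   T
  6   T   F   F   T   T   F   T   T   F   T   T   T   T   T   T   T   T   T

14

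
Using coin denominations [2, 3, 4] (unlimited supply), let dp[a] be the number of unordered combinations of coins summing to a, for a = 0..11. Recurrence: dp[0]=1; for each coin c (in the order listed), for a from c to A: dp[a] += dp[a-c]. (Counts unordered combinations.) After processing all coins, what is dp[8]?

after  coin     0     1     2     3     4     5     6     7     8     9    10    11
          2     1     0     1     0     1     0     1     0     1     0     1     0
          3     1     0     1     1     1     1     2     1     2     2     2     2
          4     1     0     1     1     2     1     3     2     4     3     5     4

4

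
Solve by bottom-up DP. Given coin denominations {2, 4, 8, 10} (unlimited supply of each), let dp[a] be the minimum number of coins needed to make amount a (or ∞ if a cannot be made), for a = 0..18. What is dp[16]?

 a  0  1  2  3  4  5  6  7  8  9 10 11 12 13 14 15 16 17 18
dp  0  -  1  -  1  -  2  -  1  -  1  -  2  -  2  -  2  -  2
(- denotes ∞ / unreachable)

2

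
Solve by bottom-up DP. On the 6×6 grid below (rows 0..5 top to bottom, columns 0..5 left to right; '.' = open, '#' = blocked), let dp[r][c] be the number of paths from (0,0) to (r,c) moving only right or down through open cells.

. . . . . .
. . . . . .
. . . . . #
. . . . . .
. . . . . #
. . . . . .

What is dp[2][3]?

10

r\c   0   1   2   3   4   5
  0   1   1   1   1   1   1
  1   1   2   3   4   5   6
  2   1   3   6  10  15   0
  3   1   4  10  20  35  35
  4   1   5  15  35  70   0
  5   1   6  21  56 126 126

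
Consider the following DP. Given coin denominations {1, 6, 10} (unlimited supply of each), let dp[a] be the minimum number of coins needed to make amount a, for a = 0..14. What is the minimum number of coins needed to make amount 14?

 a  0  1  2  3  4  5  6  7  8  9 10 11 12 13 14
dp  0  1  2  3  4  5  1  2  3  4  1  2  2  3  4

4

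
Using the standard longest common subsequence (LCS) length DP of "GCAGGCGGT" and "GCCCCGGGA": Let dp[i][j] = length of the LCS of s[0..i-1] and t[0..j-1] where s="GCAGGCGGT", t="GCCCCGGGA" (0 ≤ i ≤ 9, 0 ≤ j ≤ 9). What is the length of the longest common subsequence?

5

   ''  G  C  C  C  C  G  G  G  A
''  0  0  0  0  0  0  0  0  0  0
 G  0  1  1  1  1  1  1  1  1  1
 C  0  1  2  2  2  2  2  2  2  2
 A  0  1  2  2  2  2  2  2  2  3
 G  0  1  2  2  2  2  3  3  3  3
 G  0  1  2  2  2  2  3  4  4  4
 C  0  1  2  3  3  3  3  4  4  4
 G  0  1  2  3  3  3  4  4  5  5
 G  0  1  2  3  3  3  4  5  5  5
 T  0  1  2  3  3  3  4  5  5  5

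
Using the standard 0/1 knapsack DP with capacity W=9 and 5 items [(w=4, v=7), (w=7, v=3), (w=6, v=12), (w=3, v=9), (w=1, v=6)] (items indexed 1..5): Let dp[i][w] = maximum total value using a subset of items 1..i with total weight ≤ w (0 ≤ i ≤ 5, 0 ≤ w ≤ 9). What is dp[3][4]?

7

i\w   0   1   2   3   4   5   6   7   8   9
  0   0   0   0   0   0   0   0   0   0   0
  1   0   0   0   0   7   7   7   7   7   7
  2   0   0   0   0   7   7   7   7   7   7
  3   0   0   0   0   7   7  12  12  12  12
  4   0   0   0   9   9   9  12  16  16  21
  5   0   6   6   9  15  15  15  18  22  22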